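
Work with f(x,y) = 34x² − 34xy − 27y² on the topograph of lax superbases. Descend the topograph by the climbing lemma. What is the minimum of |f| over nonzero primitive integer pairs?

descent: ρ → (-27,34,34)  [lands on river]
river: ρ → (34,34,-27)
river: ρ → (-27,20,41)
river: ρ → (41,62,-6)
river: ρ → (-6,58,61)
river: ρ → (61,64,-3)
river: ρ → (-3,68,17)
river: ρ → (17,68,-3)
river: ρ → (-3,64,61)
river: ρ → (61,58,-6)
river: ρ → (-6,62,41)
river: ρ → (41,20,-27)
closes: descent 1, river 12
min |a| on river = 3

3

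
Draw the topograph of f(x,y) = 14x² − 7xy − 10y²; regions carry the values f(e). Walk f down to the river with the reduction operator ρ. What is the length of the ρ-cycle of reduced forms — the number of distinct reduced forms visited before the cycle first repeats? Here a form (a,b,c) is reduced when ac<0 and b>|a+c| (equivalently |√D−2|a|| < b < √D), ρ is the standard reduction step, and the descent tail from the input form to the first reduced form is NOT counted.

D = 609, ⌊√D⌋ = 24
descent: ρ → (-10,7,14)  [lands on river]
river: ρ → (14,21,-3)
river: ρ → (-3,21,14)
river: ρ → (14,7,-10)
river: ρ → (-10,13,11)
river: ρ → (11,9,-12)
river: ρ → (-12,15,8)
river: ρ → (8,17,-10)
river: ρ → (-10,23,2)
river: ρ → (2,21,-21)
river: ρ → (-21,21,2)
river: ρ → (2,23,-10)
river: ρ → (-10,17,8)
river: ρ → (8,15,-12)
river: ρ → (-12,9,11)
river: ρ → (11,13,-10)
ρ-cycle length = 16 (tail of 1 descent step not counted)

16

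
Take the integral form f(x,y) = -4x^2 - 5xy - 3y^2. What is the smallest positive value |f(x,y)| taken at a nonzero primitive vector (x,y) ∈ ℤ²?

translate: b→-3 (≡5 mod 8), so (4,5,3)→(4,-3,2)
flip: (4,-3,2)→(2,3,4)
translate: b→-1 (≡3 mod 4), so (2,3,4)→(2,-1,3)
reduced (well bottom): (2,-1,3) with a≤c, −a<b≤a
well minimum |f| = |-2| = 2 (negative-definite)

2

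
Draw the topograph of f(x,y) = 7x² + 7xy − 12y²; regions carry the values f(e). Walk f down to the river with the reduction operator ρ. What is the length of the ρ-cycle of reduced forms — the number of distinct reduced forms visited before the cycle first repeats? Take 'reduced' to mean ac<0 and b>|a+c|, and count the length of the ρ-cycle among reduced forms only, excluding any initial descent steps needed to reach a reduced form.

D = 385, ⌊√D⌋ = 19
river: ρ → (-12,17,2)
river: ρ → (2,19,-3)
river: ρ → (-3,17,8)
river: ρ → (8,15,-5)
river: ρ → (-5,15,8)
river: ρ → (8,17,-3)
river: ρ → (-3,19,2)
river: ρ → (2,17,-12)
river: ρ → (-12,7,7)
river: ρ → (7,7,-12)
ρ-cycle length = 10 (tail of 0 descent steps not counted)

10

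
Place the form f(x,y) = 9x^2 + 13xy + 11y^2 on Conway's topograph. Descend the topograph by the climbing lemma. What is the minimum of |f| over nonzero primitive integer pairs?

translate: b→-5 (≡13 mod 18), so (9,13,11)→(9,-5,7)
flip: (9,-5,7)→(7,5,9)
reduced (well bottom): (7,5,9) with a≤c, −a<b≤a
well minimum = a = 7

7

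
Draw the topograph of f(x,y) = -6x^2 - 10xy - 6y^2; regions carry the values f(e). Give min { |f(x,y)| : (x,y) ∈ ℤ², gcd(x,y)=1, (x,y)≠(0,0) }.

translate: b→-2 (≡10 mod 12), so (6,10,6)→(6,-2,2)
flip: (6,-2,2)→(2,2,6)
reduced (well bottom): (2,2,6) with a≤c, −a<b≤a
well minimum |f| = |-2| = 2 (negative-definite)

2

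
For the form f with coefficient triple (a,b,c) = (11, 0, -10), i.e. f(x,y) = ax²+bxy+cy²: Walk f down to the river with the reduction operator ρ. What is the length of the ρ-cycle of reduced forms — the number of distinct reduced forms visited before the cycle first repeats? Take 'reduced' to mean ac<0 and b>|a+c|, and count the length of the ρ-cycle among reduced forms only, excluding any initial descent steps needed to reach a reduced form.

D = 440, ⌊√D⌋ = 20
descent: ρ → (-10,20,1)  [lands on river]
river: ρ → (1,20,-10)
ρ-cycle length = 2 (tail of 1 descent step not counted)

2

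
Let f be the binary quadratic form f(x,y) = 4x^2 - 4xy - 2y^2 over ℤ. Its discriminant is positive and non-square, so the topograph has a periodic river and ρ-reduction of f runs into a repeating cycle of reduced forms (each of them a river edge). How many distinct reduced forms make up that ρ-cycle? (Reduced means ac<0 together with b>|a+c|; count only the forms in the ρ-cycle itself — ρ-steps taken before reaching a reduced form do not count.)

D = 48, ⌊√D⌋ = 6
descent: ρ → (-2,4,4)  [lands on river]
river: ρ → (4,4,-2)
ρ-cycle length = 2 (tail of 1 descent step not counted)

2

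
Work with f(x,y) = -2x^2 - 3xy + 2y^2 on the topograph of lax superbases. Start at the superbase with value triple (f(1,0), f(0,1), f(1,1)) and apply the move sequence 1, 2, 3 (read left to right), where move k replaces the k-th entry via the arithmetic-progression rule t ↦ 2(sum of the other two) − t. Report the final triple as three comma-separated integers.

start (-2,2,-3) = (f(1,0),f(0,1),f(1,1))
replace slot 1: 2·(2+(-3)) − (-2) = 0 → (0,2,-3)
replace slot 2: 2·(0+(-3)) − 2 = -8 → (0,-8,-3)
replace slot 3: 2·(0+(-8)) − (-3) = -13 → (0,-8,-13)

0,-8,-13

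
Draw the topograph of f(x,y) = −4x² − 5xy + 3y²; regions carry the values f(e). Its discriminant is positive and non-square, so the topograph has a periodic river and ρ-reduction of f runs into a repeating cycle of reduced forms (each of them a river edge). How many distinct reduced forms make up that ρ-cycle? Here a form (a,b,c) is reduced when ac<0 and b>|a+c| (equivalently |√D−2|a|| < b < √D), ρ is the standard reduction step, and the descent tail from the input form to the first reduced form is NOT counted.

D = 73, ⌊√D⌋ = 8
descent: ρ → (3,5,-4)  [lands on river]
river: ρ → (-4,3,4)
river: ρ → (4,5,-3)
river: ρ → (-3,7,2)
river: ρ → (2,5,-6)
river: ρ → (-6,7,1)
river: ρ → (1,7,-6)
river: ρ → (-6,5,2)
river: ρ → (2,7,-3)
river: ρ → (-3,5,4)
river: ρ → (4,3,-4)
river: ρ → (-4,5,3)
river: ρ → (3,7,-2)
river: ρ → (-2,5,6)
river: ρ → (6,7,-1)
river: ρ → (-1,7,6)
river: ρ → (6,5,-2)
river: ρ → (-2,7,3)
ρ-cycle length = 18 (tail of 1 descent step not counted)

18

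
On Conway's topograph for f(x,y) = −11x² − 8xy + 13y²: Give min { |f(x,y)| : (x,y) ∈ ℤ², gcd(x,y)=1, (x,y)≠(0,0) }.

descent: ρ → (13,8,-11)  [lands on river]
river: ρ → (-11,14,10)
river: ρ → (10,6,-15)
river: ρ → (-15,24,1)
river: ρ → (1,24,-15)
river: ρ → (-15,6,10)
river: ρ → (10,14,-11)
river: ρ → (-11,8,13)
river: ρ → (13,18,-6)
river: ρ → (-6,18,13)
closes: descent 1, river 10
min |a| on river = 1

1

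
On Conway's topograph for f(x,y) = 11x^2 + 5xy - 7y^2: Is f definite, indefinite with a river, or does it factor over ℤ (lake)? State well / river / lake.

D = b²−4ac = 5² − 4·11·(-7) = 333
D > 0 non-square ⇒ indefinite ⇒ periodic river

river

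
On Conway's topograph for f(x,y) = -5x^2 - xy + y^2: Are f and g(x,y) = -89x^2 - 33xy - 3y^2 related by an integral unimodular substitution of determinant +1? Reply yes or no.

D₁ = 21, D₂ = 21
river cycle of f (length 2): (1, 3, -3), (-3, 3, 1)
river cycle of g (length 2): (-3, 3, 1), (1, 3, -3)
cycles coincide ⇒ equivalent

yes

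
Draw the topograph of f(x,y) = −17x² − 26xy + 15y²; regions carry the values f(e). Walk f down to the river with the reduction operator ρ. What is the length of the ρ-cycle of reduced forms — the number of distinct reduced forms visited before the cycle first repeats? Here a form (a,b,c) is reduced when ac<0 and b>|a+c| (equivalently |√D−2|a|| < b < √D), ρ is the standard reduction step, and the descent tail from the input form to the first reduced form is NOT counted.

D = 1696, ⌊√D⌋ = 41
descent: ρ → (15,26,-17)  [lands on river]
river: ρ → (-17,8,24)
river: ρ → (24,40,-1)
river: ρ → (-1,40,24)
river: ρ → (24,8,-17)
river: ρ → (-17,26,15)
river: ρ → (15,34,-9)
river: ρ → (-9,38,7)
river: ρ → (7,32,-24)
river: ρ → (-24,16,15)
river: ρ → (15,14,-25)
river: ρ → (-25,36,4)
river: ρ → (4,36,-25)
river: ρ → (-25,14,15)
river: ρ → (15,16,-24)
river: ρ → (-24,32,7)
river: ρ → (7,38,-9)
river: ρ → (-9,34,15)
ρ-cycle length = 18 (tail of 1 descent step not counted)

18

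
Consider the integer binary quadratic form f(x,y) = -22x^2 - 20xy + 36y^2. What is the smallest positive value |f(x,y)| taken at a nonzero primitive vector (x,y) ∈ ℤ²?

descent: ρ → (36,20,-22)  [lands on river]
river: ρ → (-22,24,34)
river: ρ → (34,44,-12)
river: ρ → (-12,52,18)
river: ρ → (18,56,-6)
river: ρ → (-6,52,36)
closes: descent 1, river 6
min |a| on river = 6

6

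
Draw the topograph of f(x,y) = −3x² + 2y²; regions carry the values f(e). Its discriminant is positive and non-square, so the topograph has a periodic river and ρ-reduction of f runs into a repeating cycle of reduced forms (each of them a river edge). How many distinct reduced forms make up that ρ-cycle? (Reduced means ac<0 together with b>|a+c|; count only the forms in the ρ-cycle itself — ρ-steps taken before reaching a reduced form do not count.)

D = 24, ⌊√D⌋ = 4
descent: ρ → (2,4,-1)  [lands on river]
river: ρ → (-1,4,2)
ρ-cycle length = 2 (tail of 1 descent step not counted)

2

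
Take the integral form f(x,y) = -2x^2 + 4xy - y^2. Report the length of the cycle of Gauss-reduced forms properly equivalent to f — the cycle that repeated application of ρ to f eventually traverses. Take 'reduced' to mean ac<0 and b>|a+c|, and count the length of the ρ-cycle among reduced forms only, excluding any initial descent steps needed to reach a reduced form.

D = 8, ⌊√D⌋ = 2
descent: ρ → (-1,2,1)  [lands on river]
river: ρ → (1,2,-1)
ρ-cycle length = 2 (tail of 1 descent step not counted)

2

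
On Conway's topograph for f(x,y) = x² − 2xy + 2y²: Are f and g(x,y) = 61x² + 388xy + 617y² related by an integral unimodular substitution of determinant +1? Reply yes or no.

D₁ = -4, D₂ = -4
f: translate: b→0 (≡-2 mod 2), so (1,-2,2)→(1,0,1)
f: reduced (well bottom): (1,0,1) with a≤c, −a<b≤a
g: translate: b→22 (≡388 mod 122), so (61,388,617)→(61,22,2)
g: flip: (61,22,2)→(2,-22,61)
g: translate: b→2 (≡-22 mod 4), so (2,-22,61)→(2,2,1)
g: flip: (2,2,1)→(1,-2,2)
g: translate: b→0 (≡-2 mod 2), so (1,-2,2)→(1,0,1)
g: reduced (well bottom): (1,0,1) with a≤c, −a<b≤a
reduced forms (1, 0, 1) vs (1, 0, 1) ⇒ equivalent

yes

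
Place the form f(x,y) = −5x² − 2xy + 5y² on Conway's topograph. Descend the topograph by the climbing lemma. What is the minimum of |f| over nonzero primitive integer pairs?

descent: ρ → (5,2,-5)  [lands on river]
river: ρ → (-5,8,2)
river: ρ → (2,8,-5)
river: ρ → (-5,2,5)
river: ρ → (5,8,-2)
river: ρ → (-2,8,5)
closes: descent 1, river 6
min |a| on river = 2

2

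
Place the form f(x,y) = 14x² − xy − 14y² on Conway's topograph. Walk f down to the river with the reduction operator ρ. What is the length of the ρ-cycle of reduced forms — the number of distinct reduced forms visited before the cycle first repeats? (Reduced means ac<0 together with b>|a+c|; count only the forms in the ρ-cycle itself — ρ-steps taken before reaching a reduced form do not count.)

D = 785, ⌊√D⌋ = 28
descent: ρ → (-14,1,14)  [lands on river]
river: ρ → (14,27,-1)
river: ρ → (-1,27,14)
river: ρ → (14,1,-14)
river: ρ → (-14,27,1)
river: ρ → (1,27,-14)
ρ-cycle length = 6 (tail of 1 descent step not counted)

6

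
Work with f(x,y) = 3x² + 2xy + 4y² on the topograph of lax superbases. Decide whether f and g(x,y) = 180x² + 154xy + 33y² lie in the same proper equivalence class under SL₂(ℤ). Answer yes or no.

D₁ = -44, D₂ = -44
f: reduced (well bottom): (3,2,4) with a≤c, −a<b≤a
g: flip: (180,154,33)→(33,-154,180)
g: translate: b→-22 (≡-154 mod 66), so (33,-154,180)→(33,-22,4)
g: flip: (33,-22,4)→(4,22,33)
g: translate: b→-2 (≡22 mod 8), so (4,22,33)→(4,-2,3)
g: flip: (4,-2,3)→(3,2,4)
g: reduced (well bottom): (3,2,4) with a≤c, −a<b≤a
reduced forms (3, 2, 4) vs (3, 2, 4) ⇒ equivalent

yes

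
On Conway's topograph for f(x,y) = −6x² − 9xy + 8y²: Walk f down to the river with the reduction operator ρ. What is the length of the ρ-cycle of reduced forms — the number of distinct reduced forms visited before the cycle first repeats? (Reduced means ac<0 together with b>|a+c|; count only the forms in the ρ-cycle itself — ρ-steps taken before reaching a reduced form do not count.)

D = 273, ⌊√D⌋ = 16
descent: ρ → (8,9,-6)  [lands on river]
river: ρ → (-6,15,2)
river: ρ → (2,13,-13)
river: ρ → (-13,13,2)
river: ρ → (2,15,-6)
river: ρ → (-6,9,8)
river: ρ → (8,7,-7)
river: ρ → (-7,7,8)
ρ-cycle length = 8 (tail of 1 descent step not counted)

8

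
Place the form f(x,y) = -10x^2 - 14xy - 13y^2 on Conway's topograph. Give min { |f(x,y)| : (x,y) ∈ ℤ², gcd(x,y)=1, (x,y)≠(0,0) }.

translate: b→-6 (≡14 mod 20), so (10,14,13)→(10,-6,9)
flip: (10,-6,9)→(9,6,10)
reduced (well bottom): (9,6,10) with a≤c, −a<b≤a
well minimum |f| = |-9| = 9 (negative-definite)

9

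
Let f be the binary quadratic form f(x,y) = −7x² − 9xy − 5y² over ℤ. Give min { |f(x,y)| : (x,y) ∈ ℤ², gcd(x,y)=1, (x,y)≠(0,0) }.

translate: b→-5 (≡9 mod 14), so (7,9,5)→(7,-5,3)
flip: (7,-5,3)→(3,5,7)
translate: b→-1 (≡5 mod 6), so (3,5,7)→(3,-1,5)
reduced (well bottom): (3,-1,5) with a≤c, −a<b≤a
well minimum |f| = |-3| = 3 (negative-definite)

3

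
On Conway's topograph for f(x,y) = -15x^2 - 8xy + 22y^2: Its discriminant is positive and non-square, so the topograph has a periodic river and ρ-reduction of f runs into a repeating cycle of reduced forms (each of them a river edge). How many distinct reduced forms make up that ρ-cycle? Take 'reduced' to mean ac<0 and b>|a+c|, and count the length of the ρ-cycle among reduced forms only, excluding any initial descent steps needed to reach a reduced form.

D = 1384, ⌊√D⌋ = 37
descent: ρ → (22,8,-15)  [lands on river]
river: ρ → (-15,22,15)
river: ρ → (15,8,-22)
river: ρ → (-22,36,1)
river: ρ → (1,36,-22)
river: ρ → (-22,8,15)
river: ρ → (15,22,-15)
river: ρ → (-15,8,22)
river: ρ → (22,36,-1)
river: ρ → (-1,36,22)
ρ-cycle length = 10 (tail of 1 descent step not counted)

10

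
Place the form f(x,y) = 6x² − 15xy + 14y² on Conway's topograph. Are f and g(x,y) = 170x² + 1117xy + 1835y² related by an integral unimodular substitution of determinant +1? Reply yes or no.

D₁ = -111, D₂ = -111
f: translate: b→-3 (≡-15 mod 12), so (6,-15,14)→(6,-3,5)
f: flip: (6,-3,5)→(5,3,6)
f: reduced (well bottom): (5,3,6) with a≤c, −a<b≤a
g: translate: b→97 (≡1117 mod 340), so (170,1117,1835)→(170,97,14)
g: flip: (170,97,14)→(14,-97,170)
g: translate: b→-13 (≡-97 mod 28), so (14,-97,170)→(14,-13,5)
g: flip: (14,-13,5)→(5,13,14)
g: translate: b→3 (≡13 mod 10), so (5,13,14)→(5,3,6)
g: reduced (well bottom): (5,3,6) with a≤c, −a<b≤a
reduced forms (5, 3, 6) vs (5, 3, 6) ⇒ equivalent

yes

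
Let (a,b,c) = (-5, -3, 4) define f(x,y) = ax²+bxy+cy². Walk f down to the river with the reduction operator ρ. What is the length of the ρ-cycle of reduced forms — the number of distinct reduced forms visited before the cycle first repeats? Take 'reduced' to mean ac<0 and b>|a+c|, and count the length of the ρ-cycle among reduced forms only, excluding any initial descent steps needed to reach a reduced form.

D = 89, ⌊√D⌋ = 9
descent: ρ → (4,3,-5)  [lands on river]
river: ρ → (-5,7,2)
river: ρ → (2,9,-1)
river: ρ → (-1,9,2)
river: ρ → (2,7,-5)
river: ρ → (-5,3,4)
river: ρ → (4,5,-4)
river: ρ → (-4,3,5)
river: ρ → (5,7,-2)
river: ρ → (-2,9,1)
river: ρ → (1,9,-2)
river: ρ → (-2,7,5)
river: ρ → (5,3,-4)
river: ρ → (-4,5,4)
ρ-cycle length = 14 (tail of 1 descent step not counted)

14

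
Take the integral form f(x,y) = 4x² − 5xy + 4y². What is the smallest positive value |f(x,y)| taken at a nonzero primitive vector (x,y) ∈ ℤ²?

translate: b→3 (≡-5 mod 8), so (4,-5,4)→(4,3,3)
flip: (4,3,3)→(3,-3,4)
translate: b→3 (≡-3 mod 6), so (3,-3,4)→(3,3,4)
reduced (well bottom): (3,3,4) with a≤c, −a<b≤a
well minimum = a = 3

3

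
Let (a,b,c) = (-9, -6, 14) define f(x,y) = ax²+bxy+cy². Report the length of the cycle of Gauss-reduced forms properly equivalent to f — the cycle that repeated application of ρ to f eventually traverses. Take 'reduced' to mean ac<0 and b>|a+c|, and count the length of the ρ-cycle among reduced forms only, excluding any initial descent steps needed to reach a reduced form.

D = 540, ⌊√D⌋ = 23
descent: ρ → (14,6,-9)  [lands on river]
river: ρ → (-9,12,11)
river: ρ → (11,10,-10)
river: ρ → (-10,10,11)
river: ρ → (11,12,-9)
river: ρ → (-9,6,14)
river: ρ → (14,22,-1)
river: ρ → (-1,22,14)
ρ-cycle length = 8 (tail of 1 descent step not counted)

8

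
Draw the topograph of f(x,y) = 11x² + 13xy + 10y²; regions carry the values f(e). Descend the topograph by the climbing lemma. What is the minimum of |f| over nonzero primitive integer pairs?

translate: b→-9 (≡13 mod 22), so (11,13,10)→(11,-9,8)
flip: (11,-9,8)→(8,9,11)
translate: b→-7 (≡9 mod 16), so (8,9,11)→(8,-7,10)
reduced (well bottom): (8,-7,10) with a≤c, −a<b≤a
well minimum = a = 8

8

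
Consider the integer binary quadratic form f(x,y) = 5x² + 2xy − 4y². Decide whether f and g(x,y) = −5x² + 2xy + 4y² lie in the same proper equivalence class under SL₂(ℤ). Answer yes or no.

D₁ = 84, D₂ = 84
river cycle of f (length 6): (-4, 6, 3), (3, 6, -4), (-4, 2, 5), (5, 8, -1), (-1, 8, 5), (5, 2, -4)
river cycle of g (length 6): (4, 6, -3), (-3, 6, 4), (4, 2, -5), (-5, 8, 1), (1, 8, -5), (-5, 2, 4)
cycles differ ⇒ inequivalent

no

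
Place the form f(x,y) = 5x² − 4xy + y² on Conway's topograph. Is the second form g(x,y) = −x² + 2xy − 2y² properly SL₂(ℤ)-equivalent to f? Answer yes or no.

D₁ = -4, D₂ = -4
f: flip: (5,-4,1)→(1,4,5)
f: translate: b→0 (≡4 mod 2), so (1,4,5)→(1,0,1)
f: reduced (well bottom): (1,0,1) with a≤c, −a<b≤a
g is negative-definite; reduce −g:
−g: translate: b→0 (≡-2 mod 2), so (1,-2,2)→(1,0,1)
−g: reduced (well bottom): (1,0,1) with a≤c, −a<b≤a
flip sign back: reduced form of g is (-1,0,-1)
reduced forms (1, 0, 1) vs (-1, 0, -1) ⇒ inequivalent

no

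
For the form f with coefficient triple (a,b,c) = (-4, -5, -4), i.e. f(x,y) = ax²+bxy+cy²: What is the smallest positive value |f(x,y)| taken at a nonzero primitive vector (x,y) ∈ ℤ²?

translate: b→-3 (≡5 mod 8), so (4,5,4)→(4,-3,3)
flip: (4,-3,3)→(3,3,4)
reduced (well bottom): (3,3,4) with a≤c, −a<b≤a
well minimum |f| = |-3| = 3 (negative-definite)

3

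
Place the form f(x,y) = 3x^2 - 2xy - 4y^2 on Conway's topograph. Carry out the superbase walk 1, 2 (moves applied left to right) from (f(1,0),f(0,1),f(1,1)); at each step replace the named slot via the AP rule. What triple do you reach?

start (3,-4,-3) = (f(1,0),f(0,1),f(1,1))
replace slot 1: 2·((-4)+(-3)) − 3 = -17 → (-17,-4,-3)
replace slot 2: 2·((-17)+(-3)) − (-4) = -36 → (-17,-36,-3)

-17,-36,-3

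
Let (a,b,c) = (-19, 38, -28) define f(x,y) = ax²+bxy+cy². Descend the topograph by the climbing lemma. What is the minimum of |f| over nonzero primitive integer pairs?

translate: b→0 (≡-38 mod 38), so (19,-38,28)→(19,0,9)
flip: (19,0,9)→(9,0,19)
reduced (well bottom): (9,0,19) with a≤c, −a<b≤a
well minimum |f| = |-9| = 9 (negative-definite)

9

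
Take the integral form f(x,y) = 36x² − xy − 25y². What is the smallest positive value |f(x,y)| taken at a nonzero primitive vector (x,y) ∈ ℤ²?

descent: ρ → (-25,51,10)  [lands on river]
river: ρ → (10,49,-30)
river: ρ → (-30,11,29)
river: ρ → (29,47,-12)
river: ρ → (-12,49,25)
river: ρ → (25,51,-10)
river: ρ → (-10,49,30)
river: ρ → (30,11,-29)
river: ρ → (-29,47,12)
river: ρ → (12,49,-25)
closes: descent 1, river 10
min |a| on river = 10

10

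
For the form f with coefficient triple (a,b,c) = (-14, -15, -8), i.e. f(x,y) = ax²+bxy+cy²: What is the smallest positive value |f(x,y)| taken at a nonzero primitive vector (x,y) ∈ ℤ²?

translate: b→-13 (≡15 mod 28), so (14,15,8)→(14,-13,7)
flip: (14,-13,7)→(7,13,14)
translate: b→-1 (≡13 mod 14), so (7,13,14)→(7,-1,8)
reduced (well bottom): (7,-1,8) with a≤c, −a<b≤a
well minimum |f| = |-7| = 7 (negative-definite)

7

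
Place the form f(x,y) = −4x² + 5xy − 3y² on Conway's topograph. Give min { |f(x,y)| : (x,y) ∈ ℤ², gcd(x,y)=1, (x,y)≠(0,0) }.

translate: b→3 (≡-5 mod 8), so (4,-5,3)→(4,3,2)
flip: (4,3,2)→(2,-3,4)
translate: b→1 (≡-3 mod 4), so (2,-3,4)→(2,1,3)
reduced (well bottom): (2,1,3) with a≤c, −a<b≤a
well minimum |f| = |-2| = 2 (negative-definite)

2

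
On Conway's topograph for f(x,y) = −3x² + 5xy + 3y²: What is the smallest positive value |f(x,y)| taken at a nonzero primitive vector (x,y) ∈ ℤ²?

river: ρ → (3,7,-1)
river: ρ → (-1,7,3)
river: ρ → (3,5,-3)
river: ρ → (-3,7,1)
river: ρ → (1,7,-3)
river: ρ → (-3,5,3)
closes: descent 0, river 6
min |a| on river = 1

1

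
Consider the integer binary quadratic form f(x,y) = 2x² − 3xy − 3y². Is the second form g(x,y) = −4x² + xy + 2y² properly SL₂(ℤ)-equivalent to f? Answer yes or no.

D₁ = 33, D₂ = 33
river cycle of f (length 4): (-3, 3, 2), (2, 5, -1), (-1, 5, 2), (2, 3, -3)
river cycle of g (length 4): (2, 3, -3), (-3, 3, 2), (2, 5, -1), (-1, 5, 2)
cycles coincide ⇒ equivalent

yes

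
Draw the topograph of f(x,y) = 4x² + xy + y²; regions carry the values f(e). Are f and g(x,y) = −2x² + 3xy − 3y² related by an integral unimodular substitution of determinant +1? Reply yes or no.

D₁ = -15, D₂ = -15
f: flip: (4,1,1)→(1,-1,4)
f: translate: b→1 (≡-1 mod 2), so (1,-1,4)→(1,1,4)
f: reduced (well bottom): (1,1,4) with a≤c, −a<b≤a
g is negative-definite; reduce −g:
−g: translate: b→1 (≡-3 mod 4), so (2,-3,3)→(2,1,2)
−g: reduced (well bottom): (2,1,2) with a≤c, −a<b≤a
flip sign back: reduced form of g is (-2,-1,-2)
reduced forms (1, 1, 4) vs (-2, -1, -2) ⇒ inequivalent

no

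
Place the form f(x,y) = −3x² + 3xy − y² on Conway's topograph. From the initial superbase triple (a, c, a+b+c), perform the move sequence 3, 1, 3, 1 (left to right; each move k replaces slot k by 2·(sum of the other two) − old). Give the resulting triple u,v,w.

start (-3,-1,-1) = (f(1,0),f(0,1),f(1,1))
replace slot 3: 2·((-3)+(-1)) − (-1) = -7 → (-3,-1,-7)
replace slot 1: 2·((-1)+(-7)) − (-3) = -13 → (-13,-1,-7)
replace slot 3: 2·((-13)+(-1)) − (-7) = -21 → (-13,-1,-21)
replace slot 1: 2·((-1)+(-21)) − (-13) = -31 → (-31,-1,-21)

-31,-1,-21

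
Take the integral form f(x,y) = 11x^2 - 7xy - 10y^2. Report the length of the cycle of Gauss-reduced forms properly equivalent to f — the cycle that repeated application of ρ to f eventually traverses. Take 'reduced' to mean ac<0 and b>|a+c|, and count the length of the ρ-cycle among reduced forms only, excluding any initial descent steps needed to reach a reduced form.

D = 489, ⌊√D⌋ = 22
descent: ρ → (-10,7,11)  [lands on river]
river: ρ → (11,15,-6)
river: ρ → (-6,21,2)
river: ρ → (2,19,-16)
river: ρ → (-16,13,5)
river: ρ → (5,17,-10)
river: ρ → (-10,3,12)
river: ρ → (12,21,-1)
river: ρ → (-1,21,12)
river: ρ → (12,3,-10)
river: ρ → (-10,17,5)
river: ρ → (5,13,-16)
river: ρ → (-16,19,2)
river: ρ → (2,21,-6)
river: ρ → (-6,15,11)
river: ρ → (11,7,-10)
river: ρ → (-10,13,8)
river: ρ → (8,19,-4)
river: ρ → (-4,21,3)
river: ρ → (3,21,-4)
river: ρ → (-4,19,8)
river: ρ → (8,13,-10)
ρ-cycle length = 22 (tail of 1 descent step not counted)

22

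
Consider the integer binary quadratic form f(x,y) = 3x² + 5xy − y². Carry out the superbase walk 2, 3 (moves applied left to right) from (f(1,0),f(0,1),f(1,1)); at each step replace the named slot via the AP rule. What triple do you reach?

start (3,-1,7) = (f(1,0),f(0,1),f(1,1))
replace slot 2: 2·(3+7) − (-1) = 21 → (3,21,7)
replace slot 3: 2·(3+21) − 7 = 41 → (3,21,41)

3,21,41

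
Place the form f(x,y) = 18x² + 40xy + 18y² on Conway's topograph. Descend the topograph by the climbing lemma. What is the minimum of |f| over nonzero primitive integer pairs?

descent: ρ → (18,-4,-4)
descent: ρ → (-4,12,10)  [lands on river]
river: ρ → (10,8,-6)
river: ρ → (-6,16,2)
river: ρ → (2,16,-6)
river: ρ → (-6,8,10)
river: ρ → (10,12,-4)
closes: descent 2, river 6
min |a| on river = 2

2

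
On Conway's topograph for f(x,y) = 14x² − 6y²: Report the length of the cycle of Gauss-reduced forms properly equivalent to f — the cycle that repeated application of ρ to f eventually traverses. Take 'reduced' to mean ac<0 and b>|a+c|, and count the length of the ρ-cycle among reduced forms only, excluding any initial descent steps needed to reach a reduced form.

D = 336, ⌊√D⌋ = 18
descent: ρ → (-6,12,8)  [lands on river]
river: ρ → (8,4,-10)
river: ρ → (-10,16,2)
river: ρ → (2,16,-10)
river: ρ → (-10,4,8)
river: ρ → (8,12,-6)
ρ-cycle length = 6 (tail of 1 descent step not counted)

6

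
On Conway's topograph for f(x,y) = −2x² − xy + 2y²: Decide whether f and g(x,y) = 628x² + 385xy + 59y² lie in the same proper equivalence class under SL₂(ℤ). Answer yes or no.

D₁ = 17, D₂ = 17
river cycle of f (length 6): (2, 1, -2), (-2, 3, 1), (1, 3, -2), (-2, 1, 2), (2, 3, -1), (-1, 3, 2)
river cycle of g (length 6): (-1, 3, 2), (2, 1, -2), (-2, 3, 1), (1, 3, -2), (-2, 1, 2), (2, 3, -1)
cycles coincide ⇒ equivalent

yes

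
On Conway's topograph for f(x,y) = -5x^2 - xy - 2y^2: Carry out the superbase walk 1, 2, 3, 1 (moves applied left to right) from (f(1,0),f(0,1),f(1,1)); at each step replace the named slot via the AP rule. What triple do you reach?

start (-5,-2,-8) = (f(1,0),f(0,1),f(1,1))
replace slot 1: 2·((-2)+(-8)) − (-5) = -15 → (-15,-2,-8)
replace slot 2: 2·((-15)+(-8)) − (-2) = -44 → (-15,-44,-8)
replace slot 3: 2·((-15)+(-44)) − (-8) = -110 → (-15,-44,-110)
replace slot 1: 2·((-44)+(-110)) − (-15) = -293 → (-293,-44,-110)

-293,-44,-110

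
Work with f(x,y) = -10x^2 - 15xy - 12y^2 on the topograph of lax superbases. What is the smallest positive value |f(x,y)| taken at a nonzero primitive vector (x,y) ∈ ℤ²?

translate: b→-5 (≡15 mod 20), so (10,15,12)→(10,-5,7)
flip: (10,-5,7)→(7,5,10)
reduced (well bottom): (7,5,10) with a≤c, −a<b≤a
well minimum |f| = |-7| = 7 (negative-definite)

7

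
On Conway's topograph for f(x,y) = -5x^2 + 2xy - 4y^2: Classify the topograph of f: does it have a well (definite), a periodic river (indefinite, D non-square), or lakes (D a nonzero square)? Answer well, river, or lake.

D = b²−4ac = 2² − 4·(-5)·(-4) = -76
D < 0 ⇒ definite ⇒ every region one sign ⇒ single well

well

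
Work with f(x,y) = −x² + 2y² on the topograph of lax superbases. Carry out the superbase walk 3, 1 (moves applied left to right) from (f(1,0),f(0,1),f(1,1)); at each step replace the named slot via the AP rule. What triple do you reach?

start (-1,2,1) = (f(1,0),f(0,1),f(1,1))
replace slot 3: 2·((-1)+2) − 1 = 1 → (-1,2,1)
replace slot 1: 2·(2+1) − (-1) = 7 → (7,2,1)

7,2,1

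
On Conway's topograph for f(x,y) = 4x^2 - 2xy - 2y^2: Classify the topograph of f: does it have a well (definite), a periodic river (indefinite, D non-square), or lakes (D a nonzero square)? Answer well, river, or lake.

D = b²−4ac = (-2)² − 4·4·(-2) = 36
D = 6² is a perfect square ⇒ form factors over ℤ ⇒ lakes

lake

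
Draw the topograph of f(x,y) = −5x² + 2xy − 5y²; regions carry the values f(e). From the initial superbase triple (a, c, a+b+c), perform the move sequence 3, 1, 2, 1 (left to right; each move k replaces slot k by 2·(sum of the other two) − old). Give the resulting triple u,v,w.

start (-5,-5,-8) = (f(1,0),f(0,1),f(1,1))
replace slot 3: 2·((-5)+(-5)) − (-8) = -12 → (-5,-5,-12)
replace slot 1: 2·((-5)+(-12)) − (-5) = -29 → (-29,-5,-12)
replace slot 2: 2·((-29)+(-12)) − (-5) = -77 → (-29,-77,-12)
replace slot 1: 2·((-77)+(-12)) − (-29) = -149 → (-149,-77,-12)

-149,-77,-12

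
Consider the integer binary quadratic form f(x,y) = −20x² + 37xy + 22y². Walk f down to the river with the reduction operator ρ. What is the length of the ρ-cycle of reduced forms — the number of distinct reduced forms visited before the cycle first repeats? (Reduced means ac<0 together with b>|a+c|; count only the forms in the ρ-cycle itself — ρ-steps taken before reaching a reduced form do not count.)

D = 3129, ⌊√D⌋ = 55
river: ρ → (22,51,-6)
river: ρ → (-6,45,46)
river: ρ → (46,47,-5)
river: ρ → (-5,53,16)
river: ρ → (16,43,-20)
river: ρ → (-20,37,22)
ρ-cycle length = 6 (tail of 0 descent steps not counted)

6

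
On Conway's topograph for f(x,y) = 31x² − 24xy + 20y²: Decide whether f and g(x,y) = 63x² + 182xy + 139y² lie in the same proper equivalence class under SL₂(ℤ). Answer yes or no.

D₁ = -1904, D₂ = -1904
f: flip: (31,-24,20)→(20,24,31)
f: translate: b→-16 (≡24 mod 40), so (20,24,31)→(20,-16,27)
f: reduced (well bottom): (20,-16,27) with a≤c, −a<b≤a
g: translate: b→56 (≡182 mod 126), so (63,182,139)→(63,56,20)
g: flip: (63,56,20)→(20,-56,63)
g: translate: b→-16 (≡-56 mod 40), so (20,-56,63)→(20,-16,27)
g: reduced (well bottom): (20,-16,27) with a≤c, −a<b≤a
reduced forms (20, -16, 27) vs (20, -16, 27) ⇒ equivalent

yes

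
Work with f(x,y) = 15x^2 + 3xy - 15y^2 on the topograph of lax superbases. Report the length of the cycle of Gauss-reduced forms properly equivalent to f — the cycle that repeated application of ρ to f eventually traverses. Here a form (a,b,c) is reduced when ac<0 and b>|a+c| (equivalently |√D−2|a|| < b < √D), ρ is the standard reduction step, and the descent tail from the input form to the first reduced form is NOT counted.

D = 909, ⌊√D⌋ = 30
river: ρ → (-15,27,3)
river: ρ → (3,27,-15)
river: ρ → (-15,3,15)
river: ρ → (15,27,-3)
river: ρ → (-3,27,15)
river: ρ → (15,3,-15)
ρ-cycle length = 6 (tail of 0 descent steps not counted)

6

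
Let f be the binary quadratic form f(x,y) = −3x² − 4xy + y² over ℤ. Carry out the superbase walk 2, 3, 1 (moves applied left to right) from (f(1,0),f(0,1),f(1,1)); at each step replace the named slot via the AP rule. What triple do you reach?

start (-3,1,-6) = (f(1,0),f(0,1),f(1,1))
replace slot 2: 2·((-3)+(-6)) − 1 = -19 → (-3,-19,-6)
replace slot 3: 2·((-3)+(-19)) − (-6) = -38 → (-3,-19,-38)
replace slot 1: 2·((-19)+(-38)) − (-3) = -111 → (-111,-19,-38)

-111,-19,-38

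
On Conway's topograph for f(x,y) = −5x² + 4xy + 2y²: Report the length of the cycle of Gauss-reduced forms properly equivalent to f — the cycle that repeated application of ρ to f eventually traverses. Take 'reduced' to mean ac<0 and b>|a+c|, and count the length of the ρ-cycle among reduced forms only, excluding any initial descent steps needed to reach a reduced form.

D = 56, ⌊√D⌋ = 7
river: ρ → (2,4,-5)
river: ρ → (-5,6,1)
river: ρ → (1,6,-5)
river: ρ → (-5,4,2)
ρ-cycle length = 4 (tail of 0 descent steps not counted)

4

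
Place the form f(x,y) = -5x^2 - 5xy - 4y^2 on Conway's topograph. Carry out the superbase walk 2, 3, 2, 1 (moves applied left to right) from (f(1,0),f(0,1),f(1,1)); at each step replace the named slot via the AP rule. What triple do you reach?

start (-5,-4,-14) = (f(1,0),f(0,1),f(1,1))
replace slot 2: 2·((-5)+(-14)) − (-4) = -34 → (-5,-34,-14)
replace slot 3: 2·((-5)+(-34)) − (-14) = -64 → (-5,-34,-64)
replace slot 2: 2·((-5)+(-64)) − (-34) = -104 → (-5,-104,-64)
replace slot 1: 2·((-104)+(-64)) − (-5) = -331 → (-331,-104,-64)

-331,-104,-64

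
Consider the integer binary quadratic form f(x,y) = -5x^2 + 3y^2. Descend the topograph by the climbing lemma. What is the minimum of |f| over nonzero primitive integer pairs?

descent: ρ → (3,6,-2)  [lands on river]
river: ρ → (-2,6,3)
closes: descent 1, river 2
min |a| on river = 2

2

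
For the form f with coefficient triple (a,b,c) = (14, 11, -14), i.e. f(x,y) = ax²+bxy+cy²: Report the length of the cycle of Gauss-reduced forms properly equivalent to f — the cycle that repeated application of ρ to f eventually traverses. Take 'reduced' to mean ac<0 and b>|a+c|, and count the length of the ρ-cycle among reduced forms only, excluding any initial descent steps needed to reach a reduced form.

D = 905, ⌊√D⌋ = 30
river: ρ → (-14,17,11)
river: ρ → (11,27,-4)
river: ρ → (-4,29,4)
river: ρ → (4,27,-11)
river: ρ → (-11,17,14)
river: ρ → (14,11,-14)
ρ-cycle length = 6 (tail of 0 descent steps not counted)

6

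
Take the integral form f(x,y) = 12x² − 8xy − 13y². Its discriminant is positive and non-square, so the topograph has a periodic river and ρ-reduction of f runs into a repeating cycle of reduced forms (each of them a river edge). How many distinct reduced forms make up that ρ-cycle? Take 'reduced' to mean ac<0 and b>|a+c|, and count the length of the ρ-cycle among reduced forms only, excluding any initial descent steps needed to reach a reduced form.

D = 688, ⌊√D⌋ = 26
descent: ρ → (-13,8,12)  [lands on river]
river: ρ → (12,16,-9)
river: ρ → (-9,20,8)
river: ρ → (8,12,-17)
river: ρ → (-17,22,3)
river: ρ → (3,26,-1)
river: ρ → (-1,26,3)
river: ρ → (3,22,-17)
river: ρ → (-17,12,8)
river: ρ → (8,20,-9)
river: ρ → (-9,16,12)
river: ρ → (12,8,-13)
river: ρ → (-13,18,7)
river: ρ → (7,24,-4)
river: ρ → (-4,24,7)
river: ρ → (7,18,-13)
ρ-cycle length = 16 (tail of 1 descent step not counted)

16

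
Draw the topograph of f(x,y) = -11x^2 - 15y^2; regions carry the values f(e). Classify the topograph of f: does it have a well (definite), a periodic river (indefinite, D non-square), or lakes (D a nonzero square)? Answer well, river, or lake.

D = b²−4ac = 0² − 4·(-11)·(-15) = -660
D < 0 ⇒ definite ⇒ every region one sign ⇒ single well

well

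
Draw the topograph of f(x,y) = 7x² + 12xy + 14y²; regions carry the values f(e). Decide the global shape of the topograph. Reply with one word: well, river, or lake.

D = b²−4ac = 12² − 4·7·14 = -248
D < 0 ⇒ definite ⇒ every region one sign ⇒ single well

well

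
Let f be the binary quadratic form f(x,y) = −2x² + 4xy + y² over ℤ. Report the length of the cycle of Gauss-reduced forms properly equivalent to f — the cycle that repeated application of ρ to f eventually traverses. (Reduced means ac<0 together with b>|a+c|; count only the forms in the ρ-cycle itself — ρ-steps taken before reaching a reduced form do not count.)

D = 24, ⌊√D⌋ = 4
river: ρ → (1,4,-2)
river: ρ → (-2,4,1)
ρ-cycle length = 2 (tail of 0 descent steps not counted)

2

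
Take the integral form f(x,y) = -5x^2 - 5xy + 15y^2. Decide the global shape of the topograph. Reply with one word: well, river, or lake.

D = b²−4ac = (-5)² − 4·(-5)·15 = 325
D > 0 non-square ⇒ indefinite ⇒ periodic river

river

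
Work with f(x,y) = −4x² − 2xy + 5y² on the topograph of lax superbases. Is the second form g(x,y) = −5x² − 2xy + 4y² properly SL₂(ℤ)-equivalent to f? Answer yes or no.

D₁ = 84, D₂ = 84
river cycle of f (length 6): (5, 2, -4), (-4, 6, 3), (3, 6, -4), (-4, 2, 5), (5, 8, -1), (-1, 8, 5)
river cycle of g (length 6): (4, 2, -5), (-5, 8, 1), (1, 8, -5), (-5, 2, 4), (4, 6, -3), (-3, 6, 4)
cycles differ ⇒ inequivalent

no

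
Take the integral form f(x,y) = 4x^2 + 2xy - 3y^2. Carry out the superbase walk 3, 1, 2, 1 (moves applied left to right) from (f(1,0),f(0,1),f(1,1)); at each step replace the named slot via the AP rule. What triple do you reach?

start (4,-3,3) = (f(1,0),f(0,1),f(1,1))
replace slot 3: 2·(4+(-3)) − 3 = -1 → (4,-3,-1)
replace slot 1: 2·((-3)+(-1)) − 4 = -12 → (-12,-3,-1)
replace slot 2: 2·((-12)+(-1)) − (-3) = -23 → (-12,-23,-1)
replace slot 1: 2·((-23)+(-1)) − (-12) = -36 → (-36,-23,-1)

-36,-23,-1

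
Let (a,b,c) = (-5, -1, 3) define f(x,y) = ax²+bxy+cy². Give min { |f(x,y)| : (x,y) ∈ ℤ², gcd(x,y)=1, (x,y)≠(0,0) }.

descent: ρ → (3,7,-1)  [lands on river]
river: ρ → (-1,7,3)
river: ρ → (3,5,-3)
river: ρ → (-3,7,1)
river: ρ → (1,7,-3)
river: ρ → (-3,5,3)
closes: descent 1, river 6
min |a| on river = 1

1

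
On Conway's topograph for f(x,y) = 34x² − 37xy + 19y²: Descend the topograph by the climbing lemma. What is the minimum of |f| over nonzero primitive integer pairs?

translate: b→31 (≡-37 mod 68), so (34,-37,19)→(34,31,16)
flip: (34,31,16)→(16,-31,34)
translate: b→1 (≡-31 mod 32), so (16,-31,34)→(16,1,19)
reduced (well bottom): (16,1,19) with a≤c, −a<b≤a
well minimum = a = 16

16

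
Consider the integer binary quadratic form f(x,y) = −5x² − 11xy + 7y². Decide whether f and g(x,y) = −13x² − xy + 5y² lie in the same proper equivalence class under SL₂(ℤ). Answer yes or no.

D₁ = 261, D₂ = 261
river cycle of f (length 8): (7, 11, -5), (-5, 9, 9), (9, 9, -5), (-5, 11, 7), (7, 3, -9), (-9, 15, 1), (1, 15, -9), (-9, 3, 7)
river cycle of g (length 8): (5, 11, -7), (-7, 3, 9), (9, 15, -1), (-1, 15, 9), (9, 3, -7), (-7, 11, 5), (5, 9, -9), (-9, 9, 5)
cycles differ ⇒ inequivalent

no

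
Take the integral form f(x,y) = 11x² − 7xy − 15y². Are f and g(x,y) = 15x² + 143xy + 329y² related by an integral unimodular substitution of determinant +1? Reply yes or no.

D₁ = 709, D₂ = 709
river cycle of f (length 34): (-15, 7, 11), (11, 15, -11), (-11, 7, 15), (15, 23, -3), (-3, 25, 7), (7, 17, -15), (-15, 13, 9), (9, 23, -5), (-5, 17, 21), (21, 25, -1), … (24 more)
river cycle of g (length 34): (15, 23, -3), (-3, 25, 7), (7, 17, -15), (-15, 13, 9), (9, 23, -5), (-5, 17, 21), (21, 25, -1), (-1, 25, 21), (21, 17, -5), (-5, 23, 9), … (24 more)
cycles coincide ⇒ equivalent

yes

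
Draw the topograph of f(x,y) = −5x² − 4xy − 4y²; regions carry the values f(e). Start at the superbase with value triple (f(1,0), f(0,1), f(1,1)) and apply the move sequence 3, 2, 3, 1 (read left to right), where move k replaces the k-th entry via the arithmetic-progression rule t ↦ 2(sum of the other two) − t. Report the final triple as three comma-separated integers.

start (-5,-4,-13) = (f(1,0),f(0,1),f(1,1))
replace slot 3: 2·((-5)+(-4)) − (-13) = -5 → (-5,-4,-5)
replace slot 2: 2·((-5)+(-5)) − (-4) = -16 → (-5,-16,-5)
replace slot 3: 2·((-5)+(-16)) − (-5) = -37 → (-5,-16,-37)
replace slot 1: 2·((-16)+(-37)) − (-5) = -101 → (-101,-16,-37)

-101,-16,-37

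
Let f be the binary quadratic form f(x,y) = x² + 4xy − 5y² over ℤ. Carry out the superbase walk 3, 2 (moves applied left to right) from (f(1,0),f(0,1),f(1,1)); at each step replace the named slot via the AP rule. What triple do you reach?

start (1,-5,0) = (f(1,0),f(0,1),f(1,1))
replace slot 3: 2·(1+(-5)) − 0 = -8 → (1,-5,-8)
replace slot 2: 2·(1+(-8)) − (-5) = -9 → (1,-9,-8)

1,-9,-8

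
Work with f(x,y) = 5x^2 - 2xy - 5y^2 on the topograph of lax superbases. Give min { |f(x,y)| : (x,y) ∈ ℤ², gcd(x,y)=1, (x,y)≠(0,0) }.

descent: ρ → (-5,2,5)  [lands on river]
river: ρ → (5,8,-2)
river: ρ → (-2,8,5)
river: ρ → (5,2,-5)
river: ρ → (-5,8,2)
river: ρ → (2,8,-5)
closes: descent 1, river 6
min |a| on river = 2

2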